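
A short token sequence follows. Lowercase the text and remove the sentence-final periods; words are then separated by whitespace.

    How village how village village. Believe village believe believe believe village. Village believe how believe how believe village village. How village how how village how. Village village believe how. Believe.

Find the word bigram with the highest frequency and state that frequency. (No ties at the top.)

Bigram frequencies (highest first):
  how village: 5
  village how: 4
  village village: 4
  village believe: 4
  believe village: 3
  believe how: 3
  … (3 more, each ≤ 3)

"how village", 5 times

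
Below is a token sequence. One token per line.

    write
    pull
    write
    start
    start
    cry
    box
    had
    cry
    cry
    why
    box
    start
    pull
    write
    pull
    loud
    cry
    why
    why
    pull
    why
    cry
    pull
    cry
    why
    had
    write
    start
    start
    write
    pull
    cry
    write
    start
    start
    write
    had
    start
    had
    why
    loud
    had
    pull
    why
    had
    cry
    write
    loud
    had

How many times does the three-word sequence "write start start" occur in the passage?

Scanning the 48 overlapping trigram windows for "write start start":
  position 3–5: write start start
  position 28–30: write start start
  position 34–36: write start start

3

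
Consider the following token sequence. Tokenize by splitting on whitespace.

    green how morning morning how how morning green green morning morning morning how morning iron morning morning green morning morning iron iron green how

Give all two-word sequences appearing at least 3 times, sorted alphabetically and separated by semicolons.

Bigram counts meeting the condition (at least 3 times):
  how morning: 3
  morning morning: 5

how morning; morning morning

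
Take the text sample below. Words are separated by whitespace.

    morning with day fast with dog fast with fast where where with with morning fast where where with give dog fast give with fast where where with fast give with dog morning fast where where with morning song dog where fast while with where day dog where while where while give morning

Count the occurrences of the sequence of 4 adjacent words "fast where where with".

4

Scanning the 49 overlapping 4-gram windows for "fast where where with":
  position 9–12: fast where where with
  position 15–18: fast where where with
  position 24–27: fast where where with
  position 33–36: fast where where with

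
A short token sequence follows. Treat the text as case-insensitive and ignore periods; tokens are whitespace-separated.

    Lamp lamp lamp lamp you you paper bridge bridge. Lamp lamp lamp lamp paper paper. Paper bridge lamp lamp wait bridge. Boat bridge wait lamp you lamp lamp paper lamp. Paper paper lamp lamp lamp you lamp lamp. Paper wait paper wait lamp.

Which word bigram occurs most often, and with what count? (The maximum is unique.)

"lamp lamp", 11 times

Bigram frequencies (highest first):
  lamp lamp: 11
  lamp paper: 4
  lamp you: 3
  paper paper: 3
  paper bridge: 2
  bridge lamp: 2
  … (13 more, each ≤ 2)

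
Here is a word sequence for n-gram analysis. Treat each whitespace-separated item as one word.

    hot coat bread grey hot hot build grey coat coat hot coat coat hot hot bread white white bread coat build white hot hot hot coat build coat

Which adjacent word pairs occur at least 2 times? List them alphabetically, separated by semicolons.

Bigram counts meeting the condition (at least 2 times):
  coat build: 2
  coat coat: 2
  coat hot: 2
  hot coat: 3
  hot hot: 4

coat build; coat coat; coat hot; hot coat; hot hot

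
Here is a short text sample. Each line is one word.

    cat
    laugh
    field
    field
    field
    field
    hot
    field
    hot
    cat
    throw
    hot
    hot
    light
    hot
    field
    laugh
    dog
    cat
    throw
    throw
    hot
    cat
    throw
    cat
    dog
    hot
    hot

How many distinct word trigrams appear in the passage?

28 tokens → 26 trigram windows in total.
Repeated trigrams (each contributes count−1 duplicates):
  field field field: 2
  hot cat throw: 2
2 duplicate windows → 26 − 2 = 24 distinct.

24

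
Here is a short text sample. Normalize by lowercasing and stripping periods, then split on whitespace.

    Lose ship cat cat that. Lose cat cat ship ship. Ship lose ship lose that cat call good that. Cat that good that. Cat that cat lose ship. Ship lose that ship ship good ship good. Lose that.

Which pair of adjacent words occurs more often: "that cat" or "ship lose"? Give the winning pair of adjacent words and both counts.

"that cat" (4 vs 3)

"that cat": 4 occurrences
"ship lose": 3 occurrences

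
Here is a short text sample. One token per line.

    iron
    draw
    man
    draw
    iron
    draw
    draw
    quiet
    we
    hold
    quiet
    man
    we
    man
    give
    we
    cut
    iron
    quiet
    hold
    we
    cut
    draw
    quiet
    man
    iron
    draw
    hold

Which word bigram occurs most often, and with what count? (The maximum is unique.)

Bigram frequencies (highest first):
  iron draw: 3
  draw quiet: 2
  quiet man: 2
  we cut: 2
  draw man: 1
  man draw: 1
  … (16 more, each ≤ 1)

"iron draw", 3 times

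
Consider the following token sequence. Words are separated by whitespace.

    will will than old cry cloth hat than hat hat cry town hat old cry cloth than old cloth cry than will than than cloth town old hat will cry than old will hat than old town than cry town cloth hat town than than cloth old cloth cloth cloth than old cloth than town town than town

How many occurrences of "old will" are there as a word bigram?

Scanning the 57 overlapping bigram windows for "old will":
  position 32–33: old will

1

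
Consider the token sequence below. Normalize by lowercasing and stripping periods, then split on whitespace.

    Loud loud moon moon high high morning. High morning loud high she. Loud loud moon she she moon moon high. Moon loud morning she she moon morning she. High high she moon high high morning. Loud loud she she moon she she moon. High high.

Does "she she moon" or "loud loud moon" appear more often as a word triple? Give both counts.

"she she moon": 4 occurrences
"loud loud moon": 2 occurrences

"she she moon" (4 vs 2)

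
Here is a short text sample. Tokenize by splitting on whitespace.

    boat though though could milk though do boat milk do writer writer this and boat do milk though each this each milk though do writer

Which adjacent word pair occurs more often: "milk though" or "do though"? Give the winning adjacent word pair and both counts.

"milk though": 3 occurrences
"do though": 0 occurrences

"milk though" (3 vs 0)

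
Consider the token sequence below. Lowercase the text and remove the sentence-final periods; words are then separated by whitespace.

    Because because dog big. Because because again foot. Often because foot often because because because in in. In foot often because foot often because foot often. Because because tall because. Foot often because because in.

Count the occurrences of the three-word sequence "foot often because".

6

Scanning the 33 overlapping trigram windows for "foot often because":
  position 8–10: foot often because
  position 11–13: foot often because
  position 19–21: foot often because
  position 22–24: foot often because
  position 25–27: foot often because
  position 31–33: foot often because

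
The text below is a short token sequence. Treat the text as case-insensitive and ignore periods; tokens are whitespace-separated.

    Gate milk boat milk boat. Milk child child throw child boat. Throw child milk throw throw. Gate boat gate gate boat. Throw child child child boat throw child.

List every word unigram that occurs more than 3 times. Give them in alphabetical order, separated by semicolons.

boat; child; gate; milk; throw

Unigram counts meeting the condition (more than 3 times):
  boat: 6
  child: 8
  gate: 4
  milk: 4
  throw: 6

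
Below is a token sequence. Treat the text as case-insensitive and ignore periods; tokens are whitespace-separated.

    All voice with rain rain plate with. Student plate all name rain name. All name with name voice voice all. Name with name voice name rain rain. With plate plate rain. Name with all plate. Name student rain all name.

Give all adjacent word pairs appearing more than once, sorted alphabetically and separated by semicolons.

Bigram counts meeting the condition (more than once):
  all name: 4
  name rain: 2
  name voice: 2
  name with: 3
  rain name: 2
  rain rain: 2
  with name: 2

all name; name rain; name voice; name with; rain name; rain rain; with name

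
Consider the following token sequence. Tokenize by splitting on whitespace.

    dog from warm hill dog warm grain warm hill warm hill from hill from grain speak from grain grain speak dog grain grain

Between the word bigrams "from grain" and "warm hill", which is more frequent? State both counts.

"warm hill" (3 vs 2)

"from grain": 2 occurrences
"warm hill": 3 occurrences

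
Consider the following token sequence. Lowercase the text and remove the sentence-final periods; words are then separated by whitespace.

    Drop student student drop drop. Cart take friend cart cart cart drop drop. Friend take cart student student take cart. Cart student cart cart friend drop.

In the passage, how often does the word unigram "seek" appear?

0

Scanning the 26 tokens for "seek":
  (none found)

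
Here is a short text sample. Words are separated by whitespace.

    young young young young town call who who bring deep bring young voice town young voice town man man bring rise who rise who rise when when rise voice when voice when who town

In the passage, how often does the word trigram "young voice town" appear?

2

Scanning the 32 overlapping trigram windows for "young voice town":
  position 12–14: young voice town
  position 15–17: young voice town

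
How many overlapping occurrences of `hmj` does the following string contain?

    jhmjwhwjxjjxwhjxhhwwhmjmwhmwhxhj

2

Sliding a length-3 window over the 32 characters (30 positions):
  position 2–4: hmj
  position 21–23: hmj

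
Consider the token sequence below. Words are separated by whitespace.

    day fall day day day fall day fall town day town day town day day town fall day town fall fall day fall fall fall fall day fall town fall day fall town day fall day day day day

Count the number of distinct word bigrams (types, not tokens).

8

39 tokens → 38 bigram windows in total.
Repeated bigrams (each contributes count−1 duplicates):
  day fall: 7
  fall day: 7
  day day: 6
  day town: 4
  fall fall: 4
  town day: 4
  fall town: 3
  town fall: 3
30 duplicate windows → 38 − 30 = 8 distinct.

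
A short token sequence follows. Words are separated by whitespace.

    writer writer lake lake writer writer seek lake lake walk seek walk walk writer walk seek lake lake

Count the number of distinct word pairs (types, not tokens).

18 tokens → 17 bigram windows in total.
Repeated bigrams (each contributes count−1 duplicates):
  lake lake: 3
  seek lake: 2
  walk seek: 2
  writer writer: 2
5 duplicate windows → 17 − 5 = 12 distinct.

12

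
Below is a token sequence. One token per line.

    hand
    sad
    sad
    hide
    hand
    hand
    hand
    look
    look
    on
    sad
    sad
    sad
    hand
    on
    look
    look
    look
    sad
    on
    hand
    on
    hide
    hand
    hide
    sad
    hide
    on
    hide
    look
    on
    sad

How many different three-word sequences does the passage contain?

29

32 tokens → 30 trigram windows in total.
Repeated trigrams (each contributes count−1 duplicates):
  look on sad: 2
1 duplicate windows → 30 − 1 = 29 distinct.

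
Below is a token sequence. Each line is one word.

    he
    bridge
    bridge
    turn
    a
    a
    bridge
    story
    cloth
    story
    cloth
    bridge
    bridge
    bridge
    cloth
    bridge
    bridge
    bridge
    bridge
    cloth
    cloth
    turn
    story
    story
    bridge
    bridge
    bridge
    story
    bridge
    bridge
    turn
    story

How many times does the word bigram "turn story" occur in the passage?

Scanning the 31 overlapping bigram windows for "turn story":
  position 22–23: turn story
  position 31–32: turn story

2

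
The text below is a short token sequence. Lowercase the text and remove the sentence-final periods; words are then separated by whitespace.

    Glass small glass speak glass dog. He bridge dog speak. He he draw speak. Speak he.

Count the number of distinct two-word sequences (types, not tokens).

16 tokens → 15 bigram windows in total.
Repeated bigrams (each contributes count−1 duplicates):
  speak he: 2
1 duplicate windows → 15 − 1 = 14 distinct.

14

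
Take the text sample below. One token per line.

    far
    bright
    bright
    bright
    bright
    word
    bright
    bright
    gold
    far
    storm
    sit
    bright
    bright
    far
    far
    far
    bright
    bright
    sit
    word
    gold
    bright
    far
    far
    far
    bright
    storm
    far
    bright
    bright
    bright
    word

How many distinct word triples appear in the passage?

33 tokens → 31 trigram windows in total.
Repeated trigrams (each contributes count−1 duplicates):
  bright bright bright: 3
  far bright bright: 3
  bright bright word: 2
  bright far far: 2
  far far bright: 2
  far far far: 2
8 duplicate windows → 31 − 8 = 23 distinct.

23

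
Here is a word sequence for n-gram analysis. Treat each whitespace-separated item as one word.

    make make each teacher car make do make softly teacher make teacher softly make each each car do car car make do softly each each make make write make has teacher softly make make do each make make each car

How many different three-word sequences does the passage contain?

40 tokens → 38 trigram windows in total.
Repeated trigrams (each contributes count−1 duplicates):
  car make do: 2
  each make make: 2
  make make each: 2
  teacher softly make: 2
4 duplicate windows → 38 − 4 = 34 distinct.

34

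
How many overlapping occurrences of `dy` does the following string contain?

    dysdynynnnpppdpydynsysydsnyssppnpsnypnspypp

3

Sliding a length-2 window over the 43 characters (42 positions):
  position 1–2: dy
  position 4–5: dy
  position 17–18: dy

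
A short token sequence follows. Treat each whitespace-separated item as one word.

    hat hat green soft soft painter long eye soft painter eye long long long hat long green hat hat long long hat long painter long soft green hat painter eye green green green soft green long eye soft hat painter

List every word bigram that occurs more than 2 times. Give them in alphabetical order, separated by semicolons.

Bigram counts meeting the condition (more than 2 times):
  hat long: 3
  long long: 3

hat long; long long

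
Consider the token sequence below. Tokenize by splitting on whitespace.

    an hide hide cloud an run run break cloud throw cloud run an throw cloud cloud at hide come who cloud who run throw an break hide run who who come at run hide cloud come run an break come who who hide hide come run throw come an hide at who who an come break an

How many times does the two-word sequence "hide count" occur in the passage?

Scanning the 56 overlapping bigram windows for "hide count":
  (none found)

0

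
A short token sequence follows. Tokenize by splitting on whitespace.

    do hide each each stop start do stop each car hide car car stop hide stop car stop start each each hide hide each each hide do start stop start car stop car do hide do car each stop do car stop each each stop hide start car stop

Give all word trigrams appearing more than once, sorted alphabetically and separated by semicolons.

each each hide; each each stop; hide each each; start car stop

Trigram counts meeting the condition (more than once):
  each each hide: 2
  each each stop: 2
  hide each each: 2
  start car stop: 2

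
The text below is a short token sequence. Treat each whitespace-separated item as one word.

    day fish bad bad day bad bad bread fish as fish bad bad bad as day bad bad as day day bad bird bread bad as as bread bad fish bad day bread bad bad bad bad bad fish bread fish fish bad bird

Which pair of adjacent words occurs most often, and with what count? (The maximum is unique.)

"bad bad", 9 times

Bigram frequencies (highest first):
  bad bad: 9
  fish bad: 4
  day bad: 3
  bad as: 3
  bread bad: 3
  bad day: 2
  … (15 more, each ≤ 2)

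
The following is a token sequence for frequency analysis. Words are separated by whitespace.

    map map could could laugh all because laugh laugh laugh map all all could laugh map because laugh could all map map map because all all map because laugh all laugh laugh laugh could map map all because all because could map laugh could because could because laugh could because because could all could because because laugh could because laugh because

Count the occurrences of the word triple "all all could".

1

Scanning the 59 overlapping trigram windows for "all all could":
  position 12–14: all all could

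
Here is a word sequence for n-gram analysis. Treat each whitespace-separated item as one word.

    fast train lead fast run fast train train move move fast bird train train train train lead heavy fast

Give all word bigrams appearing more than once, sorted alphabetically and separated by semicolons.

fast train; train lead; train train

Bigram counts meeting the condition (more than once):
  fast train: 2
  train lead: 2
  train train: 4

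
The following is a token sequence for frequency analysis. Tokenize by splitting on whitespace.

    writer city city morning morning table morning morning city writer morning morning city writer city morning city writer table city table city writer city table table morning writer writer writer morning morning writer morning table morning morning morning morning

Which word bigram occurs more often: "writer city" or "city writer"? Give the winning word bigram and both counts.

"city writer" (4 vs 3)

"writer city": 3 occurrences
"city writer": 4 occurrences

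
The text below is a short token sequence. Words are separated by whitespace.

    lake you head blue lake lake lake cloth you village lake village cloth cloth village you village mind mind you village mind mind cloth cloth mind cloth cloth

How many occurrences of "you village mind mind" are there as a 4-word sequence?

2

Scanning the 25 overlapping 4-gram windows for "you village mind mind":
  position 16–19: you village mind mind
  position 20–23: you village mind mind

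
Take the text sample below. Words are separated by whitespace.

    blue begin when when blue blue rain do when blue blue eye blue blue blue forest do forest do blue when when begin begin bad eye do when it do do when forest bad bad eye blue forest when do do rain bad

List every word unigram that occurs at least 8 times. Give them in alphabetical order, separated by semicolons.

blue; do; when

Unigram counts meeting the condition (at least 8 times):
  blue: 10
  do: 8
  when: 8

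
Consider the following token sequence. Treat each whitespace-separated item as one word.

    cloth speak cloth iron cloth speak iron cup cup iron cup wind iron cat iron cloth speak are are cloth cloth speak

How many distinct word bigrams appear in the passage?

16

22 tokens → 21 bigram windows in total.
Repeated bigrams (each contributes count−1 duplicates):
  cloth speak: 4
  iron cloth: 2
  iron cup: 2
5 duplicate windows → 21 − 5 = 16 distinct.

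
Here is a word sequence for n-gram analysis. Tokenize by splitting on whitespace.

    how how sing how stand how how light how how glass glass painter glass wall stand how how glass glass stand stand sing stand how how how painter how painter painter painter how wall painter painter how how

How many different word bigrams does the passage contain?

38 tokens → 37 bigram windows in total.
Repeated bigrams (each contributes count−1 duplicates):
  how how: 7
  painter how: 3
  painter painter: 3
  stand how: 3
  glass glass: 2
  how glass: 2
  how painter: 2
15 duplicate windows → 37 − 15 = 22 distinct.

22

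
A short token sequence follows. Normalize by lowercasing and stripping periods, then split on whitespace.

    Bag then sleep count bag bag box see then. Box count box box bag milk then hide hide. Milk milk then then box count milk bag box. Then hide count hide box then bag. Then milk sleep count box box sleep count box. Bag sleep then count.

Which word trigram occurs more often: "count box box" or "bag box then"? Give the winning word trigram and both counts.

"count box box" (2 vs 1)

"count box box": 2 occurrences
"bag box then": 1 occurrence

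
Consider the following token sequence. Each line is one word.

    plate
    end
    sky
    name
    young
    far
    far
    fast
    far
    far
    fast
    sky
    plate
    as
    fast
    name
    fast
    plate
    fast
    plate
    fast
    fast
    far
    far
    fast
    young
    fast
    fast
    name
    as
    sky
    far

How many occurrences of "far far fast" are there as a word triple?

Scanning the 30 overlapping trigram windows for "far far fast":
  position 6–8: far far fast
  position 9–11: far far fast
  position 23–25: far far fast

3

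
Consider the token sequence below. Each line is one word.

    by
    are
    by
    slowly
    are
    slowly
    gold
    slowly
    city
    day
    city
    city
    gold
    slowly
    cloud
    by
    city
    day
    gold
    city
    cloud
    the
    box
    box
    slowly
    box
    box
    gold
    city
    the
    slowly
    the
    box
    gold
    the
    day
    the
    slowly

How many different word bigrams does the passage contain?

38 tokens → 37 bigram windows in total.
Repeated bigrams (each contributes count−1 duplicates):
  box box: 2
  box gold: 2
  city day: 2
  gold city: 2
  gold slowly: 2
  the box: 2
  the slowly: 2
7 duplicate windows → 37 − 7 = 30 distinct.

30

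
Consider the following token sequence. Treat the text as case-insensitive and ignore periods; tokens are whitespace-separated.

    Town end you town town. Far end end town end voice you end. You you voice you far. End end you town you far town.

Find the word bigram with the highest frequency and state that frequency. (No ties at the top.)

Bigram frequencies (highest first):
  end you: 3
  town end: 2
  you town: 2
  far end: 2
  end end: 2
  voice you: 2
  … (10 more, each ≤ 2)

"end you", 3 times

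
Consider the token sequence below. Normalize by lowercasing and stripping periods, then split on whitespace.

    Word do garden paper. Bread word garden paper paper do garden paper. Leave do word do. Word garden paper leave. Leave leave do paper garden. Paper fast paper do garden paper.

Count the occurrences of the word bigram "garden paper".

Scanning the 30 overlapping bigram windows for "garden paper":
  position 3–4: garden paper
  position 7–8: garden paper
  position 11–12: garden paper
  position 18–19: garden paper
  position 25–26: garden paper
  position 30–31: garden paper

6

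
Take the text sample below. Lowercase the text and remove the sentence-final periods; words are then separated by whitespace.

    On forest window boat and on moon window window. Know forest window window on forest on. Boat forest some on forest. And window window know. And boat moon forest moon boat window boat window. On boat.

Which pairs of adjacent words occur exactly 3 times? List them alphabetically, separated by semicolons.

on forest; window window

Bigram counts meeting the condition (exactly 3 times):
  on forest: 3
  window window: 3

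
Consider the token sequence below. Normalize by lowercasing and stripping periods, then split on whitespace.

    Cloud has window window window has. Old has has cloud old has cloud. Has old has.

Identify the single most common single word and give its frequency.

"has", 7 times

Unigram frequencies (highest first):
  has: 7
  cloud: 3
  window: 3
  old: 3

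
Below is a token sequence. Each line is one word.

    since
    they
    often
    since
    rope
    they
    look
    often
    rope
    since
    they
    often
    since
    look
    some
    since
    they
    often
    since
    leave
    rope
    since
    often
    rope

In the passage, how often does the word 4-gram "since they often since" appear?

Scanning the 21 overlapping 4-gram windows for "since they often since":
  position 1–4: since they often since
  position 10–13: since they often since
  position 16–19: since they often since

3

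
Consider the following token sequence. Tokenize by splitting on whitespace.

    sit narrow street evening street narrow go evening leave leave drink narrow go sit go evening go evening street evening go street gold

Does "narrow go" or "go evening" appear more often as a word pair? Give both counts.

"go evening" (3 vs 2)

"narrow go": 2 occurrences
"go evening": 3 occurrences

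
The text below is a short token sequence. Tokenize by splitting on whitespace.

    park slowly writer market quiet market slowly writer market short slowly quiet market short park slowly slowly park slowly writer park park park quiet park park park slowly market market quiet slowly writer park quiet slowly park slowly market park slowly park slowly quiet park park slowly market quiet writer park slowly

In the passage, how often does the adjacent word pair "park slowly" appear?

Scanning the 51 overlapping bigram windows for "park slowly":
  position 1–2: park slowly
  position 15–16: park slowly
  position 18–19: park slowly
  position 27–28: park slowly
  position 37–38: park slowly
  position 40–41: park slowly
  position 42–43: park slowly
  position 46–47: park slowly
  position 51–52: park slowly

9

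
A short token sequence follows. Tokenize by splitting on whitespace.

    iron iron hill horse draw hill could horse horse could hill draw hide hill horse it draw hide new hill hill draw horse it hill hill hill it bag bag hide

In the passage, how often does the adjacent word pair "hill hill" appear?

Scanning the 30 overlapping bigram windows for "hill hill":
  position 20–21: hill hill
  position 25–26: hill hill
  position 26–27: hill hill

3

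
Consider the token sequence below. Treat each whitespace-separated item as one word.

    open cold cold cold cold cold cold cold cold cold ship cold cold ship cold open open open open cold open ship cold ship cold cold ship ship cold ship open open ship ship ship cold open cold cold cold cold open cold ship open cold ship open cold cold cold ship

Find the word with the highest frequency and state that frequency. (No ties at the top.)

Unigram frequencies (highest first):
  cold: 27
  ship: 13
  open: 12

"cold", 27 times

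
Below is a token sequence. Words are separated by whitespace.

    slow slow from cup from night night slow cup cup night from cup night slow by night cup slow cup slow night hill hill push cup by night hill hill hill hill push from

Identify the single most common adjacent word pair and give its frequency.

"hill hill", 4 times

Bigram frequencies (highest first):
  hill hill: 4
  from cup: 2
  night slow: 2
  slow cup: 2
  cup night: 2
  by night: 2
  … (16 more, each ≤ 2)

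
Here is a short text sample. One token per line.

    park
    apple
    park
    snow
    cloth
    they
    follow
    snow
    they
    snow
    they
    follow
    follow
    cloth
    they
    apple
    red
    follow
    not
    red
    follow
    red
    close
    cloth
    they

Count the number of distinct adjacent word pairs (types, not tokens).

25 tokens → 24 bigram windows in total.
Repeated bigrams (each contributes count−1 duplicates):
  cloth they: 3
  red follow: 2
  snow they: 2
  they follow: 2
5 duplicate windows → 24 − 5 = 19 distinct.

19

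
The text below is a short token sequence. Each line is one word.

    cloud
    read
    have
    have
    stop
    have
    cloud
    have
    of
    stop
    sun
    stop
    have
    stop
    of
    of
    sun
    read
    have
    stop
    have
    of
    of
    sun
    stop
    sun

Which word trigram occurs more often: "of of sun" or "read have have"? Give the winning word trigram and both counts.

"of of sun": 2 occurrences
"read have have": 1 occurrence

"of of sun" (2 vs 1)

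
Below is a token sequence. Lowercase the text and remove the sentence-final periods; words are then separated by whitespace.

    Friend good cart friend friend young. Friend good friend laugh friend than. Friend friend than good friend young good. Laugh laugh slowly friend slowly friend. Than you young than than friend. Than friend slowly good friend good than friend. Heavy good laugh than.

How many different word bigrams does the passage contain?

27

43 tokens → 42 bigram windows in total.
Repeated bigrams (each contributes count−1 duplicates):
  friend than: 4
  than friend: 4
  friend good: 3
  good friend: 3
  friend friend: 2
  friend slowly: 2
  friend young: 2
  good laugh: 2
  … (1 more repeated)
15 duplicate windows → 42 − 15 = 27 distinct.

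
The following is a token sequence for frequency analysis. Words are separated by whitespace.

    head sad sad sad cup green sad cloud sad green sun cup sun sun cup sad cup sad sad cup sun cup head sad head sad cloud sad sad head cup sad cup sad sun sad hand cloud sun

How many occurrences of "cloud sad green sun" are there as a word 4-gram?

1

Scanning the 36 overlapping 4-gram windows for "cloud sad green sun":
  position 8–11: cloud sad green sun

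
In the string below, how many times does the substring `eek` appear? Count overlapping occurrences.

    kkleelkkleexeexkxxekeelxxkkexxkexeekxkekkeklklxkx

Sliding a length-3 window over the 49 characters (47 positions):
  position 34–36: eek

1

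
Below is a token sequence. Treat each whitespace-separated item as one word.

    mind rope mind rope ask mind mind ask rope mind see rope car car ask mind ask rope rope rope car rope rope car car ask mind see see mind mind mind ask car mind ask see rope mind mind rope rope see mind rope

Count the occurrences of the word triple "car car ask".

2

Scanning the 43 overlapping trigram windows for "car car ask":
  position 13–15: car car ask
  position 24–26: car car ask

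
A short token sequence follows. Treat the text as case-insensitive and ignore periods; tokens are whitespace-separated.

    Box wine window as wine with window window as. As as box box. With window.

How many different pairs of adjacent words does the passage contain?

15 tokens → 14 bigram windows in total.
Repeated bigrams (each contributes count−1 duplicates):
  as as: 2
  window as: 2
  with window: 2
3 duplicate windows → 14 − 3 = 11 distinct.

11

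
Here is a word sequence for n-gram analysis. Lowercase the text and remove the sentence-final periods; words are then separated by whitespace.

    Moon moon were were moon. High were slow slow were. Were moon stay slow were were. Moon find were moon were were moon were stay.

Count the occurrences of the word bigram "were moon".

Scanning the 24 overlapping bigram windows for "were moon":
  position 4–5: were moon
  position 11–12: were moon
  position 16–17: were moon
  position 19–20: were moon
  position 22–23: were moon

5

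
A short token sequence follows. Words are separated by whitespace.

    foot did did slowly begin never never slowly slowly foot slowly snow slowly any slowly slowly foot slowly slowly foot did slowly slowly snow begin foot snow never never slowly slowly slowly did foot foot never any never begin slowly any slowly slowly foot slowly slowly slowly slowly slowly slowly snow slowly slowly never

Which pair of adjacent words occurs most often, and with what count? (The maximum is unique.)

Bigram frequencies (highest first):
  slowly slowly: 13
  slowly foot: 4
  foot slowly: 3
  slowly snow: 3
  foot did: 2
  did slowly: 2
  … (21 more, each ≤ 2)

"slowly slowly", 13 times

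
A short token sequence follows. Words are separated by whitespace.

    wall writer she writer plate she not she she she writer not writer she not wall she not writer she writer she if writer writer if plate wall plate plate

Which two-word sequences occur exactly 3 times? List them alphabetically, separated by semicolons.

she not; she writer

Bigram counts meeting the condition (exactly 3 times):
  she not: 3
  she writer: 3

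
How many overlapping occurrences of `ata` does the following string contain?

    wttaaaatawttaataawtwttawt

2

Sliding a length-3 window over the 25 characters (23 positions):
  position 7–9: ata
  position 14–16: ata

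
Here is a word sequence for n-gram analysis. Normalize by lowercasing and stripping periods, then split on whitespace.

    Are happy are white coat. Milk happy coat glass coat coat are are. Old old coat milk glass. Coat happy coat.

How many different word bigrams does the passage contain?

17

21 tokens → 20 bigram windows in total.
Repeated bigrams (each contributes count−1 duplicates):
  coat milk: 2
  glass coat: 2
  happy coat: 2
3 duplicate windows → 20 − 3 = 17 distinct.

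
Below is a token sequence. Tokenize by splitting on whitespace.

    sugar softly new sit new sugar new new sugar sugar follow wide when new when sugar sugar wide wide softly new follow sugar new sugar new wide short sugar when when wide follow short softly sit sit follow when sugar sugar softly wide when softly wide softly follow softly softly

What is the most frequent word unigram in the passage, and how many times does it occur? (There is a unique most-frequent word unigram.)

"sugar", 11 times

Unigram frequencies (highest first):
  sugar: 11
  softly: 8
  new: 8
  wide: 7
  when: 6
  follow: 5
  … (2 more, each ≤ 3)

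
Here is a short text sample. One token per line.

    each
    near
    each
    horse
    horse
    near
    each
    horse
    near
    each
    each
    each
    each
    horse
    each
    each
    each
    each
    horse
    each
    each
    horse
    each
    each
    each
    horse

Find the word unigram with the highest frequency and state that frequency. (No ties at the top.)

Unigram frequencies (highest first):
  each: 16
  horse: 7
  near: 3

"each", 16 times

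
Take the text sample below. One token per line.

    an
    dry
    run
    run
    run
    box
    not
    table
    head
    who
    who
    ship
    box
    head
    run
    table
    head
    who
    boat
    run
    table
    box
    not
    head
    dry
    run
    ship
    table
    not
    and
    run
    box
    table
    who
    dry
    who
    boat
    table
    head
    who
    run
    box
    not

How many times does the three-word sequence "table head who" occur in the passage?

Scanning the 41 overlapping trigram windows for "table head who":
  position 8–10: table head who
  position 16–18: table head who
  position 38–40: table head who

3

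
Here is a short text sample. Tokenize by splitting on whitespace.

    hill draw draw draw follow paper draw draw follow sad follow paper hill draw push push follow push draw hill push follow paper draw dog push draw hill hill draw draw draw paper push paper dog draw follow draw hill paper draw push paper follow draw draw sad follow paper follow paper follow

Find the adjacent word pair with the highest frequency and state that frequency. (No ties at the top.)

Bigram frequencies (highest first):
  draw draw: 6
  follow paper: 5
  hill draw: 3
  draw follow: 3
  paper draw: 3
  draw hill: 3
  … (21 more, each ≤ 3)

"draw draw", 6 times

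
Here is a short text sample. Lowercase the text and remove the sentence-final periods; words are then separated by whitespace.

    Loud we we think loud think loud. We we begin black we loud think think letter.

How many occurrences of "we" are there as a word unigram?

5

Scanning the 16 tokens for "we":
  position 2: we
  position 3: we
  position 8: we
  position 9: we
  position 12: we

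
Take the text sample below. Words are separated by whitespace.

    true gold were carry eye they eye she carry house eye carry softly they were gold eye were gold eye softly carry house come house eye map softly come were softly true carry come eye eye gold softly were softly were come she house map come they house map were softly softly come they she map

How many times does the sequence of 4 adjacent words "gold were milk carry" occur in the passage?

Scanning the 53 overlapping 4-gram windows for "gold were milk carry":
  (none found)

0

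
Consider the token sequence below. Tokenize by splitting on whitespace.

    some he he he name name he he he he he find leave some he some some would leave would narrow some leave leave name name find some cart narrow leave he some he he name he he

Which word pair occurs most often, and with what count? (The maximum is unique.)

"he he", 8 times

Bigram frequencies (highest first):
  he he: 8
  some he: 3
  he name: 2
  name name: 2
  name he: 2
  he some: 2
  … (18 more, each ≤ 1)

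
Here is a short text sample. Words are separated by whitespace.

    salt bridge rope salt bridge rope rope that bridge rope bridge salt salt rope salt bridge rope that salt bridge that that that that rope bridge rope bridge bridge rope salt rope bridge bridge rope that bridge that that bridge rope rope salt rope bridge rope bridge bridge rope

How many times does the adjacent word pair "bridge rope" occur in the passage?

10

Scanning the 48 overlapping bigram windows for "bridge rope":
  position 2–3: bridge rope
  position 5–6: bridge rope
  position 9–10: bridge rope
  position 16–17: bridge rope
  position 26–27: bridge rope
  position 29–30: bridge rope
  position 34–35: bridge rope
  position 40–41: bridge rope
  position 45–46: bridge rope
  position 48–49: bridge rope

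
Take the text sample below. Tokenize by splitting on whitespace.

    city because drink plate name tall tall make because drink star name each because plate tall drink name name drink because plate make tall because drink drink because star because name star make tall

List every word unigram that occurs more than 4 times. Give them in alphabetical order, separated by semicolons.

because; drink; name; tall

Unigram counts meeting the condition (more than 4 times):
  because: 7
  drink: 6
  name: 5
  tall: 5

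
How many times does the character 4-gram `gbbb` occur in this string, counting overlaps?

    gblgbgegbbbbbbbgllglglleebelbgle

Sliding a length-4 window over the 32 characters (29 positions):
  position 8–11: gbbb

1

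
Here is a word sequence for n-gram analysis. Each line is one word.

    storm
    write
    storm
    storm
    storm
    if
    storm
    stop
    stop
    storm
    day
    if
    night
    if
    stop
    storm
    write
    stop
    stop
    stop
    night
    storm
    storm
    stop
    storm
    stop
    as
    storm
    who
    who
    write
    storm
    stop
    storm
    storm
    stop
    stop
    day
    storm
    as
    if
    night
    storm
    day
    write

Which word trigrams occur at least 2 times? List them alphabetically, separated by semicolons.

Trigram counts meeting the condition (at least 2 times):
  storm stop stop: 2
  storm stop storm: 2
  storm storm stop: 2

storm stop stop; storm stop storm; storm storm stop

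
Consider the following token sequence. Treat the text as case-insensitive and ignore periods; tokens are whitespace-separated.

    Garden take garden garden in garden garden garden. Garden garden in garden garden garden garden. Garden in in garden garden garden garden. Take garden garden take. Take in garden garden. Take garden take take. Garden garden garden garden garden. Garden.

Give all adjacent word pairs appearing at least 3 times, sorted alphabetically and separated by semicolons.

Bigram counts meeting the condition (at least 3 times):
  garden garden: 19
  garden in: 3
  garden take: 5
  in garden: 4
  take garden: 4

garden garden; garden in; garden take; in garden; take garden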